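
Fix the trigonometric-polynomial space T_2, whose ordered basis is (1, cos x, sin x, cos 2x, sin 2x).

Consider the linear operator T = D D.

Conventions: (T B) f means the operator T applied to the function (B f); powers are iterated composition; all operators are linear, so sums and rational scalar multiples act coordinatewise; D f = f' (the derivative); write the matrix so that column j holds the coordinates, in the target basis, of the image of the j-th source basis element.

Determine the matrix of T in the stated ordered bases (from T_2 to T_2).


the matrix is [[0, 0, 0, 0, 0]; [0, -1, 0, 0, 0]; [0, 0, -1, 0, 0]; [0, 0, 0, -4, 0]; [0, 0, 0, 0, -4]] (rows listed top to bottom)

image of 1: 0
image of cos x: -cos x
image of sin x: -sin x
image of cos 2x: -4cos 2x
image of sin 2x: -4sin 2x
each image's coordinates form column j of the matrix


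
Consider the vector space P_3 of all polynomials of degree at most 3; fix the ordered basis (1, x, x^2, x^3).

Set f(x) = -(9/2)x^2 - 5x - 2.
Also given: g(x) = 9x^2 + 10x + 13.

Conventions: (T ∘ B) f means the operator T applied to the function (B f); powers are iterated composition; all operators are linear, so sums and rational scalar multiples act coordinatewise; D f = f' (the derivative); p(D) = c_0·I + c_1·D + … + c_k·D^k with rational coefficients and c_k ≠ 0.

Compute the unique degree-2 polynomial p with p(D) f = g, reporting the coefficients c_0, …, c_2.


D^0 f = -(9/2)x^2 - 5x - 2
D^1 f = -9x - 5
D^2 f = -9
matching coefficients of g against c_0 f + c_1 Df + … from the top degree down determines the c_i
solution: c_0 = -2, c_1 = 0, c_2 = -1

c_0 = -2, c_1 = 0, c_2 = -1


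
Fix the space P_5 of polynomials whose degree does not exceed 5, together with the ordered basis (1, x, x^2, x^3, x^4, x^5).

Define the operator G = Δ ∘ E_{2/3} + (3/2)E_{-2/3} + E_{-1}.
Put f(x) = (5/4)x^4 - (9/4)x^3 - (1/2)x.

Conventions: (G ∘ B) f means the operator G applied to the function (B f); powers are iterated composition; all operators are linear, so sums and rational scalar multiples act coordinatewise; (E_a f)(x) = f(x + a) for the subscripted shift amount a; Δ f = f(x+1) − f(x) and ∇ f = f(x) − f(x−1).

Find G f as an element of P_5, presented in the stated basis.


E_{2/3} f = (5/4)x^4 + (13/12)x^3 - (7/6)x^2 - (109/54)x - 61/81
Δ E_{2/3} f = 5x^3 + (43/4)x^2 + (71/12)x - 23/27
E_{-2/3} f = (5/4)x^4 - (67/12)x^3 + (47/6)x^2 - (269/54)x + 101/81
((3/2)E_{-2/3}) f = (15/8)x^4 - (67/8)x^3 + (47/4)x^2 - (269/36)x + 101/54
E_{-1} f = (5/4)x^4 - (29/4)x^3 + (57/4)x^2 - (49/4)x + 4
(Δ ∘ E_{2/3} + (3/2)E_{-2/3} + E_{-1}) f = (25/8)x^4 - (85/8)x^3 + (147/4)x^2 - (497/36)x + 271/54

the image equals g(x) = (25/8)x^4 - (85/8)x^3 + (147/4)x^2 - (497/36)x + 271/54


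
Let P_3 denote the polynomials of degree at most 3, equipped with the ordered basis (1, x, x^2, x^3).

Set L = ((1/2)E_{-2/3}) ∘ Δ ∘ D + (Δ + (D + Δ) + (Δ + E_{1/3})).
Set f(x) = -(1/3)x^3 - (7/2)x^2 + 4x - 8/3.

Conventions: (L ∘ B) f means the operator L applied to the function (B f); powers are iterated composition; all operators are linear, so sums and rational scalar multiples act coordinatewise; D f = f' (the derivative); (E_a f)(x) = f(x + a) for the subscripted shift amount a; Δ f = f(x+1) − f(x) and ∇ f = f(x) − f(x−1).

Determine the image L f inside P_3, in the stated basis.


the image equals g(x) = -(1/3)x^3 - (47/6)x^2 - (274/9)x - 46/81

D f = -x^2 - 7x + 4
Δ D f = -2x - 8
E_{-2/3} (Δ ∘ D) f = -2x - 20/3
((1/2)E_{-2/3}) (Δ ∘ D) f = -x - 10/3
Δ f = -x^2 - 8x + 1/6
D f = -x^2 - 7x + 4
Δ f = -x^2 - 8x + 1/6
(D + Δ) f = -2x^2 - 15x + 25/6
Δ f = -x^2 - 8x + 1/6
E_{1/3} f = -(1/3)x^3 - (23/6)x^2 + (14/9)x - 281/162
(Δ + E_{1/3}) f = -(1/3)x^3 - (29/6)x^2 - (58/9)x - 127/81
(Δ + (D + Δ) + (Δ + E_{1/3})) f = -(1/3)x^3 - (47/6)x^2 - (265/9)x + 224/81
(((1/2)E_{-2/3}) ∘ Δ ∘ D + (Δ + (D + Δ) + (Δ + E_{1/3}))) f = -(1/3)x^3 - (47/6)x^2 - (274/9)x - 46/81


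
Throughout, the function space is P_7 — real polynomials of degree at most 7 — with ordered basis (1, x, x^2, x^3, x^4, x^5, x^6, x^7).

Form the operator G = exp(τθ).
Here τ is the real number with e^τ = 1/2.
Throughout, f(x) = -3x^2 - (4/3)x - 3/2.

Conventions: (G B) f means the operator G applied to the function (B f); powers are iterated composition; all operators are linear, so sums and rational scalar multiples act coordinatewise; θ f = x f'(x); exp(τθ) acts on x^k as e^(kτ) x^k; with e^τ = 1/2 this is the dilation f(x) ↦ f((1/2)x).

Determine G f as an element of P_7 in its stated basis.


exp(τθ) x^k = e^(kτ) x^k; with e^τ = 1/2 this sends x^k to (1/2)^k x^k
x ↦ 1/2 x
x^2 ↦ 1/4 x^2
applying this coordinatewise to f: exp(τθ) f = -(3/4)x^2 - (2/3)x - 3/2

g(x) = -(3/4)x^2 - (2/3)x - 3/2


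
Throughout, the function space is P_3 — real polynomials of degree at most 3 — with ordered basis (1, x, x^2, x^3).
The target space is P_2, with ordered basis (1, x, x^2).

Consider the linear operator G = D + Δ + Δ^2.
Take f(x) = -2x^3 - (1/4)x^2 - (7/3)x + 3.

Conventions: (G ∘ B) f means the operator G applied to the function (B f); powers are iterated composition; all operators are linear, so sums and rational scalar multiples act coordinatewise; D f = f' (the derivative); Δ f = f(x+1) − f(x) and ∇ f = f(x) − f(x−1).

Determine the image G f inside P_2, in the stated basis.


g(x) = -12x^2 - 19x - 233/12

D f = -6x^2 - (1/2)x - 7/3
Δ f = -6x^2 - (13/2)x - 55/12
Δ f = -6x^2 - (13/2)x - 55/12
Δ Δ f = -12x - 25/2
(D + Δ + Δ^2) f = -12x^2 - 19x - 233/12


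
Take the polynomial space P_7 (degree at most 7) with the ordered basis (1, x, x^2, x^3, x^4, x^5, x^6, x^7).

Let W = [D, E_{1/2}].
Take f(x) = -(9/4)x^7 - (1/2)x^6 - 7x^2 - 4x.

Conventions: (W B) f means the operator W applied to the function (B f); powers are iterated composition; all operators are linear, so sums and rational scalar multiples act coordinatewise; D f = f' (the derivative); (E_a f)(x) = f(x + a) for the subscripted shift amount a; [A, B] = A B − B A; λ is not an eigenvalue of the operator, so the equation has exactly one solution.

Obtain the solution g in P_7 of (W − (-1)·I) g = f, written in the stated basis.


write g with unknown coordinates in the stated basis and equate coefficients in (W − (-1)·I) g = f
solving from the highest basis element down gives g = -(9/4)x^7 - (1/2)x^6 - 7x^2 - 4x
check: W g = 0
so W g − (-1)·g = -(9/4)x^7 - (1/2)x^6 - 7x^2 - 4x = f ✓

the result is g(x) = -(9/4)x^7 - (1/2)x^6 - 7x^2 - 4x


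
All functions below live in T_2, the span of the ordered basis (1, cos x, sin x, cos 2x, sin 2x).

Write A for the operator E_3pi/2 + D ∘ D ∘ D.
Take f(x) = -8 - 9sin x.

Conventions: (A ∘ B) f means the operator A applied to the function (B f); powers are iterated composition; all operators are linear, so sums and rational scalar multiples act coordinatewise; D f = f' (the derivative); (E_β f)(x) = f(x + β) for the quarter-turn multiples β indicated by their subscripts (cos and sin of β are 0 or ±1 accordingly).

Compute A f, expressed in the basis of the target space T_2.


the result is g(x) = -8 + 18cos x

E_3pi/2 f = -8 + 9cos x
D f = -9cos x
D D f = 9sin x
D D D f = 9cos x
(E_3pi/2 + D ∘ D ∘ D) f = -8 + 18cos x


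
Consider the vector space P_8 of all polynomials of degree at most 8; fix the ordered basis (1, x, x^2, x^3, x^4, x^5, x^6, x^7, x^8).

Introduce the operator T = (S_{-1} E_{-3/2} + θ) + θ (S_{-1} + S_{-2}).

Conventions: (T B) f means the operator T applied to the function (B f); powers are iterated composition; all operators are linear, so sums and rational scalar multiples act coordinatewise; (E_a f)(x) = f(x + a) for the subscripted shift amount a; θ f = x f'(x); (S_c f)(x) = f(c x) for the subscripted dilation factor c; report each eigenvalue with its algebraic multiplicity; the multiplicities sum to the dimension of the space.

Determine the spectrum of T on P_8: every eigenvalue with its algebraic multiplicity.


image of 1: 1
image of x: -3x - 3/2
image of x^2: 13x^2 + 3x + 9/4
image of x^3: -25x^3 - (9/2)x^2 - (27/4)x - 27/8
image of x^4: 73x^4 + 6x^3 + (27/2)x^2 + (27/2)x + 81/16
image of x^5: -161x^5 - (15/2)x^4 - (45/2)x^3 - (135/4)x^2 - (405/16)x - 243/32
image of x^6: 397x^6 + 9x^5 + (135/4)x^4 + (135/2)x^3 + (1215/16)x^2 + (729/16)x + 729/64
image of x^7: -897x^7 - (21/2)x^6 - (189/4)x^5 - (945/8)x^4 - (2835/16)x^3 - (5103/32)x^2 - (5103/64)x - 2187/128
image of x^8: 2065x^8 + 12x^7 + 63x^6 + 189x^5 + (2835/8)x^4 + (1701/4)x^3 + (5103/16)x^2 + (2187/16)x + 6561/256
the matrix is upper triangular; its diagonal is (1, -3, 13, -25, 73, -161, 397, -897, 2065)
for a triangular matrix the eigenvalues are the diagonal entries, with algebraic multiplicity their repetition count

λ = -897 (multiplicity 1), λ = -161 (multiplicity 1), λ = -25 (multiplicity 1), λ = -3 (multiplicity 1), λ = 1 (multiplicity 1), λ = 13 (multiplicity 1), λ = 73 (multiplicity 1), λ = 397 (multiplicity 1), λ = 2065 (multiplicity 1)


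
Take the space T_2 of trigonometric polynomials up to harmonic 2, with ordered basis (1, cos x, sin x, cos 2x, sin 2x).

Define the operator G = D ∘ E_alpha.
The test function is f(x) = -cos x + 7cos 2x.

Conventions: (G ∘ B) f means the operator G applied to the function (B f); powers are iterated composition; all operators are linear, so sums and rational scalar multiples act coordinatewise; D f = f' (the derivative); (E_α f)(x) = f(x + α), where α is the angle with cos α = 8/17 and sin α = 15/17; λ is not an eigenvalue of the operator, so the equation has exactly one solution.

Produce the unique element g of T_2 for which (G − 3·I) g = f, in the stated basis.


write g with unknown coordinates in the stated basis and equate coefficients in (G − 3·I) g = f
solving from the highest basis element down gives g = (33/130)cos x - (2/65)sin x - (9429/6637)cos 2x - (2254/6637)sin 2x
check: G g = -(31/130)cos x - (6/65)sin x + (18172/6637)cos 2x - (6762/6637)sin 2x
so G g − 3·g = -cos x + 7cos 2x = f ✓

the result is g(x) = (33/130)cos x - (2/65)sin x - (9429/6637)cos 2x - (2254/6637)sin 2x


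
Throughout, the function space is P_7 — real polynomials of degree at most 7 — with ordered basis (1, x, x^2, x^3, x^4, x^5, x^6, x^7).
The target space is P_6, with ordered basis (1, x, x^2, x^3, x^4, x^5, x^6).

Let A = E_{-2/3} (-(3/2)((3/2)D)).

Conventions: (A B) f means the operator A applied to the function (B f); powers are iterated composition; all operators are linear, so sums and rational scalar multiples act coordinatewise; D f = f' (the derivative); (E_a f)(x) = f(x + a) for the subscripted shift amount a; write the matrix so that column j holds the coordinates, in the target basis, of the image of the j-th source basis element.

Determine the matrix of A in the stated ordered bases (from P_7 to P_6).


the matrix is [[0, -9/4, 3, -3, 8/3, -20/9, 16/9, -112/81]; [0, 0, -9/2, 9, -12, 40/3, -40/3, 112/9]; [0, 0, 0, -27/4, 18, -30, 40, -140/3]; [0, 0, 0, 0, -9, 30, -60, 280/3]; [0, 0, 0, 0, 0, -45/4, 45, -105]; [0, 0, 0, 0, 0, 0, -27/2, 63]; [0, 0, 0, 0, 0, 0, 0, -63/4]] (rows listed top to bottom)

image of 1: 0
image of x: -9/4
image of x^2: -(9/2)x + 3
image of x^3: -(27/4)x^2 + 9x - 3
image of x^4: -9x^3 + 18x^2 - 12x + 8/3
image of x^5: -(45/4)x^4 + 30x^3 - 30x^2 + (40/3)x - 20/9
image of x^6: -(27/2)x^5 + 45x^4 - 60x^3 + 40x^2 - (40/3)x + 16/9
image of x^7: -(63/4)x^6 + 63x^5 - 105x^4 + (280/3)x^3 - (140/3)x^2 + (112/9)x - 112/81
each image's coordinates form column j of the matrix


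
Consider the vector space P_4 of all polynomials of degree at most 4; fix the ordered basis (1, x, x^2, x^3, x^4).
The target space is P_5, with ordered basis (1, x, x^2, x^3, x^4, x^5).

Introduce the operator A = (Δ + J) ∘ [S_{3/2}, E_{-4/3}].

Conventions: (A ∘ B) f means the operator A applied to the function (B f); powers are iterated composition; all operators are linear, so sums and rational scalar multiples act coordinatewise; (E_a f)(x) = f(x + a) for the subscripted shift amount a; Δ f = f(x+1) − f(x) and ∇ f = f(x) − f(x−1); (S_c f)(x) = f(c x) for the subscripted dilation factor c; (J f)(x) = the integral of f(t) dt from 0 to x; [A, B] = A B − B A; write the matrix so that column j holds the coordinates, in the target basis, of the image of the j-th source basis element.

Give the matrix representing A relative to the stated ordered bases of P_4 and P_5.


image of 1: 0
image of x: (2/3)x
image of x^2: x^2 - (20/9)x + 2
image of x^3: (3/2)x^3 - 5x^2 + (395/27)x - 11/2
image of x^4: (9/4)x^4 - 10x^3 + (395/9)x^2 - (3713/81)x + 115/9
each image's coordinates form column j of the matrix

the matrix is [[0, 0, 2, -11/2, 115/9]; [0, 2/3, -20/9, 395/27, -3713/81]; [0, 0, 1, -5, 395/9]; [0, 0, 0, 3/2, -10]; [0, 0, 0, 0, 9/4]; [0, 0, 0, 0, 0]] (rows listed top to bottom)


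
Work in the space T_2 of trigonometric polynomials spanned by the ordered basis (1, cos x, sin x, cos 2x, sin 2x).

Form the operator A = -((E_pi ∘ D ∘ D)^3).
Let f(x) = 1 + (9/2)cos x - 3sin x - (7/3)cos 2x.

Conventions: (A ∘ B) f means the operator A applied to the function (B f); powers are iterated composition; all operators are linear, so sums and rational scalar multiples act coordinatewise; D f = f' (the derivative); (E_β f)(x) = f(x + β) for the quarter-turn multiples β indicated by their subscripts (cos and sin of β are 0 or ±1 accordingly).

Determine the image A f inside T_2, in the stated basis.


D f = -3cos x - (9/2)sin x + (14/3)sin 2x
D D f = -(9/2)cos x + 3sin x + (28/3)cos 2x
E_pi D D f = (9/2)cos x - 3sin x + (28/3)cos 2x
D (E_pi ∘ D ∘ D) f = -3cos x - (9/2)sin x - (56/3)sin 2x
D D (E_pi ∘ D ∘ D) f = -(9/2)cos x + 3sin x - (112/3)cos 2x
E_pi D D (E_pi ∘ D ∘ D) f = (9/2)cos x - 3sin x - (112/3)cos 2x
D (E_pi ∘ D ∘ D) (E_pi ∘ D ∘ D) f = -3cos x - (9/2)sin x + (224/3)sin 2x
D D (E_pi ∘ D ∘ D) (E_pi ∘ D ∘ D) f = -(9/2)cos x + 3sin x + (448/3)cos 2x
E_pi D D (E_pi ∘ D ∘ D) (E_pi ∘ D ∘ D) f = (9/2)cos x - 3sin x + (448/3)cos 2x
(-((E_pi ∘ D ∘ D)^3)) f = -(9/2)cos x + 3sin x - (448/3)cos 2x

the result is g(x) = -(9/2)cos x + 3sin x - (448/3)cos 2x


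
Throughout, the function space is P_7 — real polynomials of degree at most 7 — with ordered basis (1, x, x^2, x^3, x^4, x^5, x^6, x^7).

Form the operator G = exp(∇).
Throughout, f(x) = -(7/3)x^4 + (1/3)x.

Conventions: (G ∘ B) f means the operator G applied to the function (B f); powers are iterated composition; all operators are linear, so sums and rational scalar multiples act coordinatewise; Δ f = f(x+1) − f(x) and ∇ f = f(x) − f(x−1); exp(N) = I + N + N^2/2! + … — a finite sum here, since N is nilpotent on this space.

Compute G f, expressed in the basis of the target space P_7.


g(x) = -(7/3)x^4 - (28/3)x^3 + (29/3)x - 2

order-1 term: -(28/3)x^3 + 14x^2 - (28/3)x + 8/3
order-2 term: -14x^2 + 28x - 49/3
order-3 term: -(28/3)x + 14
order-4 term: -7/3
the series for exp(∇) f terminates at order 4
exp(∇) f = -(7/3)x^4 - (28/3)x^3 + (29/3)x - 2


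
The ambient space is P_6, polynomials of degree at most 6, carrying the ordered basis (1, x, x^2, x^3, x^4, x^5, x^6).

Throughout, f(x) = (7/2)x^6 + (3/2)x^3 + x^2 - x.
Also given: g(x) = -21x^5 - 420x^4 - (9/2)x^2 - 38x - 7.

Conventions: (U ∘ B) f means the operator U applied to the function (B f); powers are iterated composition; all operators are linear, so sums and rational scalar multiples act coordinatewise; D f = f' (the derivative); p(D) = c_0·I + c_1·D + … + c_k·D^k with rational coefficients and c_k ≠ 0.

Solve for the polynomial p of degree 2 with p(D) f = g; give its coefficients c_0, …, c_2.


D^0 f = (7/2)x^6 + (3/2)x^3 + x^2 - x
D^1 f = 21x^5 + (9/2)x^2 + 2x - 1
D^2 f = 105x^4 + 9x + 2
matching coefficients of g against c_0 f + c_1 Df + … from the top degree down determines the c_i
solution: c_0 = 0, c_1 = -1, c_2 = -4

c_0 = 0, c_1 = -1, c_2 = -4


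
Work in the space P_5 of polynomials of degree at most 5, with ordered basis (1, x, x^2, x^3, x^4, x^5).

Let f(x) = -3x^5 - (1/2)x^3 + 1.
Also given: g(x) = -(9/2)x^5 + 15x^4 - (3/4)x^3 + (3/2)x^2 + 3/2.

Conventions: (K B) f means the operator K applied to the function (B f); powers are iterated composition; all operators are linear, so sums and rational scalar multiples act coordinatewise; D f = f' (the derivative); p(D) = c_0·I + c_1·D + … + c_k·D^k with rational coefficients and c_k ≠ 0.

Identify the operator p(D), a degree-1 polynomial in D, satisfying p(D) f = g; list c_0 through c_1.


D^0 f = -3x^5 - (1/2)x^3 + 1
D^1 f = -15x^4 - (3/2)x^2
matching coefficients of g against c_0 f + c_1 Df + … from the top degree down determines the c_i
solution: c_0 = 3/2, c_1 = -1

p(D) = (3/2)·I − D, i.e. c_0 = 3/2, c_1 = -1


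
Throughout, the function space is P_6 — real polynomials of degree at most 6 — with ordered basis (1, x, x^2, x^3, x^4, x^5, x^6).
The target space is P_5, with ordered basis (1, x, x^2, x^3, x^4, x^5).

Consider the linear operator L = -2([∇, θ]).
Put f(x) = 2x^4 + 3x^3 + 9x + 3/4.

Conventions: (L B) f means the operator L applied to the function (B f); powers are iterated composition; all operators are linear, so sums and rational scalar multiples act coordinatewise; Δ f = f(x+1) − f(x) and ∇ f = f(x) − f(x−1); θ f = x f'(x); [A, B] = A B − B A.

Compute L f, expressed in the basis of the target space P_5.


θ f = 8x^4 + 9x^3 + 9x
∇ θ f = 32x^3 - 21x^2 + 5x + 10
∇ f = 8x^3 - 3x^2 - x + 10
θ ∇ f = 24x^3 - 6x^2 - x
[∇, θ] f = 8x^3 - 15x^2 + 6x + 10
(-2([∇, θ])) f = -16x^3 + 30x^2 - 12x - 20

the result is g(x) = -16x^3 + 30x^2 - 12x - 20


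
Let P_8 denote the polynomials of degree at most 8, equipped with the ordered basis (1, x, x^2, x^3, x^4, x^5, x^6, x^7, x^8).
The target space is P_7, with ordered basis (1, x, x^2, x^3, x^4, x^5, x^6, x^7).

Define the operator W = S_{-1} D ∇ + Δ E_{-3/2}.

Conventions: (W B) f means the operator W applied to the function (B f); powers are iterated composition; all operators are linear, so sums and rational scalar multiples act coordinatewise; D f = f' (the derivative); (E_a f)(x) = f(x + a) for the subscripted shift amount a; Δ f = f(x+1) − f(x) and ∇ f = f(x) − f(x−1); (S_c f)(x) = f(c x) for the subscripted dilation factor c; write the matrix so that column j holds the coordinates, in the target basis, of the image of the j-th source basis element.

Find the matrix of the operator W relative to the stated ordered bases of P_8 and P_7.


the matrix is [[0, 1, 0, 1/4, -1, 41/16, -43/8, 645/64, -141/8]; [0, 0, 2, -12, 25, -45, 603/8, -973/8, 1541/8]; [0, 0, 0, 3, 0, 5/2, -15, 861/16, -301/2]; [0, 0, 0, 0, 4, -40, 125, -315, 1407/2]; [0, 0, 0, 0, 0, 5, 0, 35/4, -70]; [0, 0, 0, 0, 0, 0, 6, -84, 350]; [0, 0, 0, 0, 0, 0, 0, 7, 0]; [0, 0, 0, 0, 0, 0, 0, 0, 8]] (rows listed top to bottom)

image of 1: 0
image of x: 1
image of x^2: 2x
image of x^3: 3x^2 - 12x + 1/4
image of x^4: 4x^3 + 25x - 1
image of x^5: 5x^4 - 40x^3 + (5/2)x^2 - 45x + 41/16
image of x^6: 6x^5 + 125x^3 - 15x^2 + (603/8)x - 43/8
image of x^7: 7x^6 - 84x^5 + (35/4)x^4 - 315x^3 + (861/16)x^2 - (973/8)x + 645/64
image of x^8: 8x^7 + 350x^5 - 70x^4 + (1407/2)x^3 - (301/2)x^2 + (1541/8)x - 141/8
each image's coordinates form column j of the matrix


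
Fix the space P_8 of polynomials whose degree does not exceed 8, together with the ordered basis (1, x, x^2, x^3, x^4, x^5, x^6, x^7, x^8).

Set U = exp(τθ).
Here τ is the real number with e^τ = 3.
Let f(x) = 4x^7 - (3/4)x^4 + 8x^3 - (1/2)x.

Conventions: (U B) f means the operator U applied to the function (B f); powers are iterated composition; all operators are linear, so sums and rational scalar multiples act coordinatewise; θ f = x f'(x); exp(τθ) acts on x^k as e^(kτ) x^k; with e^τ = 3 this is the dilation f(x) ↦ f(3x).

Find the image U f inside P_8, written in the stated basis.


the result is g(x) = 8748x^7 - (243/4)x^4 + 216x^3 - (3/2)x

exp(τθ) x^k = e^(kτ) x^k; with e^τ = 3 this sends x^k to 3^k x^k
x ↦ 3 x
x^3 ↦ 27 x^3
x^4 ↦ 81 x^4
x^7 ↦ 2187 x^7
applying this coordinatewise to f: exp(τθ) f = 8748x^7 - (243/4)x^4 + 216x^3 - (3/2)x


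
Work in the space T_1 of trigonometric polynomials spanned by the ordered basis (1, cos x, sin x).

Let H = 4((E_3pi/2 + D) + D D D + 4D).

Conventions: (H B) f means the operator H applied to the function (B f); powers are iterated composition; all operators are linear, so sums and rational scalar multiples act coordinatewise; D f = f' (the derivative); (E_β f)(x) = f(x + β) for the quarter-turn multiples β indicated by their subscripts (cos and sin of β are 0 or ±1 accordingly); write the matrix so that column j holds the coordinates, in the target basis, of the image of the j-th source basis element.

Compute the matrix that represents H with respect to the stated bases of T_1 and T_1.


the matrix is [[4, 0, 0]; [0, 0, 12]; [0, -12, 0]] (rows listed top to bottom)

image of 1: 4
image of cos x: -12sin x
image of sin x: 12cos x
each image's coordinates form column j of the matrix


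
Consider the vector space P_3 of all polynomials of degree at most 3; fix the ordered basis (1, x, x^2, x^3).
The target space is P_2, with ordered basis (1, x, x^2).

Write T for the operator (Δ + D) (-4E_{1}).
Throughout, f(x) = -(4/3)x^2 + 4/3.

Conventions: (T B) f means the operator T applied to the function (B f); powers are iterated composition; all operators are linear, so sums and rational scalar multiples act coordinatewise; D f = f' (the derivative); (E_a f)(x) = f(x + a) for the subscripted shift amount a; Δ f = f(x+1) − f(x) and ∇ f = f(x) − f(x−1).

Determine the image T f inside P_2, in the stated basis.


the image equals g(x) = (64/3)x + 80/3

E_{1} f = -(4/3)x^2 - (8/3)x
(-4E_{1}) f = (16/3)x^2 + (32/3)x
Δ (-4E_{1}) f = (32/3)x + 16
D (-4E_{1}) f = (32/3)x + 32/3
(Δ + D) (-4E_{1}) f = (64/3)x + 80/3


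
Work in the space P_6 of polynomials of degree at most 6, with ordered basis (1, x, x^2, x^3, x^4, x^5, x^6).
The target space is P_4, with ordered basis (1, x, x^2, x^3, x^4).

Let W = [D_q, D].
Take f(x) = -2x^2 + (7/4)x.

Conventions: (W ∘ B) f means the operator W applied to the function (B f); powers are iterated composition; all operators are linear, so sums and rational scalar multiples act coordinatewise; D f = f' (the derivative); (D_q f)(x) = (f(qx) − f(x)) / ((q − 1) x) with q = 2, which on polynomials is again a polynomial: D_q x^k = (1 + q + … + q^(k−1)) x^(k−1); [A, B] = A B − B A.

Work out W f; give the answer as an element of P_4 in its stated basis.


D f = -4x + 7/4
D_q D f = -4
D_q f = -6x + 7/4
D D_q f = -6
[D_q, D] f = 2

the image equals g(x) = 2


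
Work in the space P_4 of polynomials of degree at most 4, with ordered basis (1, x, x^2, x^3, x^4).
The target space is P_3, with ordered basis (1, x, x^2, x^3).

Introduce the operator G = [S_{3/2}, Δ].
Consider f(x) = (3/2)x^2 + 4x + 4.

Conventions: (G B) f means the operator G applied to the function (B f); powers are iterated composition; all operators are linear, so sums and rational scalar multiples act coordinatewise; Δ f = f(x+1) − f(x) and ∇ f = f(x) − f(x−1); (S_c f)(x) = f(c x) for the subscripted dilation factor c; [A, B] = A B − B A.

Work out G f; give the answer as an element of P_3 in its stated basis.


the result is g(x) = -(9/4)x - 31/8

Δ f = 3x + 11/2
S_{3/2} Δ f = (9/2)x + 11/2
S_{3/2} f = (27/8)x^2 + 6x + 4
Δ S_{3/2} f = (27/4)x + 75/8
[S_{3/2}, Δ] f = -(9/4)x - 31/8


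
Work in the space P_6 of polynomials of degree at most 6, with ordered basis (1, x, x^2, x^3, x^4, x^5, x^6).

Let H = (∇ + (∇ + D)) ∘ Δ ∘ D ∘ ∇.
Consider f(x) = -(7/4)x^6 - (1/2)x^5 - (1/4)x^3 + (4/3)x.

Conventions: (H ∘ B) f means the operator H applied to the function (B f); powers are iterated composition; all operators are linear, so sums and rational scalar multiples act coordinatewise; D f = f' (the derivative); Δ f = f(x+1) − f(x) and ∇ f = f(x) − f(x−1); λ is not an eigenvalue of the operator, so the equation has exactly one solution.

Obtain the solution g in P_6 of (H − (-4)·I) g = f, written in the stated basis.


write g with unknown coordinates in the stated basis and equate coefficients in (H − (-4)·I) g = f
solving from the highest basis element down gives g = -(7/16)x^6 - (1/8)x^5 - (1/16)x^3 + (945/8)x^2 - (403/6)x + 675/16
check: H g = -(945/2)x^2 + 270x - 675/4
so H g − (-4)·g = -(7/4)x^6 - (1/2)x^5 - (1/4)x^3 + (4/3)x = f ✓

g(x) = -(7/16)x^6 - (1/8)x^5 - (1/16)x^3 + (945/8)x^2 - (403/6)x + 675/16


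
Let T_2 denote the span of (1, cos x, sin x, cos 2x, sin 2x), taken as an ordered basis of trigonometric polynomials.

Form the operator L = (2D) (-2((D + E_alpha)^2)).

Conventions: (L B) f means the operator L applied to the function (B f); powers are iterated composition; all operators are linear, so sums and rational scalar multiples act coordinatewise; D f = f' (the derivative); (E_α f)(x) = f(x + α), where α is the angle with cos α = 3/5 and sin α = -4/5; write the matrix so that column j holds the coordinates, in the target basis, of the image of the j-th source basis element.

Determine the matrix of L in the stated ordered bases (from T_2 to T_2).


the matrix is [[0, 0, 0, 0, 0]; [0, 24/25, -32/25, 0, 0]; [0, 32/25, 24/25, 0, 0]; [0, 0, 0, -2912/625, 5016/625]; [0, 0, 0, -5016/625, -2912/625]] (rows listed top to bottom)

image of 1: 0
image of cos x: (24/25)cos x + (32/25)sin x
image of sin x: -(32/25)cos x + (24/25)sin x
image of cos 2x: -(2912/625)cos 2x - (5016/625)sin 2x
image of sin 2x: (5016/625)cos 2x - (2912/625)sin 2x
each image's coordinates form column j of the matrix


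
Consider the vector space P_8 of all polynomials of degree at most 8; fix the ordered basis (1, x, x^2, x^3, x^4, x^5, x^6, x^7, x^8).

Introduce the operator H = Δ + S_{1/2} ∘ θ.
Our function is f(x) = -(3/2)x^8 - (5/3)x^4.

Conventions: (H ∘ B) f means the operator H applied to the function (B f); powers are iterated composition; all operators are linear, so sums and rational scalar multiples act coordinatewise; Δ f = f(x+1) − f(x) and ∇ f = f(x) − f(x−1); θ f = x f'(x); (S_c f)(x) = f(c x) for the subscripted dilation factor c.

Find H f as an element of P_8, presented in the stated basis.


Δ f = -12x^7 - 42x^6 - 84x^5 - 105x^4 - (272/3)x^3 - 52x^2 - (56/3)x - 19/6
θ f = -12x^8 - (20/3)x^4
S_{1/2} θ f = -(3/64)x^8 - (5/12)x^4
(Δ + S_{1/2} ∘ θ) f = -(3/64)x^8 - 12x^7 - 42x^6 - 84x^5 - (1265/12)x^4 - (272/3)x^3 - 52x^2 - (56/3)x - 19/6

the result is g(x) = -(3/64)x^8 - 12x^7 - 42x^6 - 84x^5 - (1265/12)x^4 - (272/3)x^3 - 52x^2 - (56/3)x - 19/6


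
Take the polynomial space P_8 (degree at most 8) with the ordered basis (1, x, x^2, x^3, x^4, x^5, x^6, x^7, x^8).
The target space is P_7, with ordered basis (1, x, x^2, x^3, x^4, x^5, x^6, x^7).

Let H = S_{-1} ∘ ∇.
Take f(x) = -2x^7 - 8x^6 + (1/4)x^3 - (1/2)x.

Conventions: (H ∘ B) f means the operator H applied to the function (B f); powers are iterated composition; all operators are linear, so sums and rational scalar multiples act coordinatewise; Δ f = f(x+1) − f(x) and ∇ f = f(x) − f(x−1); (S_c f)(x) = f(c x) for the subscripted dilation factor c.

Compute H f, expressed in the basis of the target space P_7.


∇ f = -14x^6 - 6x^5 + 50x^4 - 90x^3 + (315/4)x^2 - (139/4)x + 23/4
S_{-1} ∇ f = -14x^6 + 6x^5 + 50x^4 + 90x^3 + (315/4)x^2 + (139/4)x + 23/4

g(x) = -14x^6 + 6x^5 + 50x^4 + 90x^3 + (315/4)x^2 + (139/4)x + 23/4


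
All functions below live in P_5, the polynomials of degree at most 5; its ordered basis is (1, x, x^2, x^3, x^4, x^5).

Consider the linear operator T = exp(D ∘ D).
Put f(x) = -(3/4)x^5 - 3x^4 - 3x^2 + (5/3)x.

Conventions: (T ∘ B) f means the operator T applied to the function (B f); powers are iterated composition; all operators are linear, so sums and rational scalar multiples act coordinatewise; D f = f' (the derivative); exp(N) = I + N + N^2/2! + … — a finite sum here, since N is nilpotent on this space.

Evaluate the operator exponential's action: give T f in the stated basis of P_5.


the result is g(x) = -(3/4)x^5 - 3x^4 - 15x^3 - 39x^2 - (130/3)x - 42

order-1 term: -15x^3 - 36x^2 - 6
order-2 term: -45x - 36
the series for exp(D ∘ D) f terminates at order 2
exp(D ∘ D) f = -(3/4)x^5 - 3x^4 - 15x^3 - 39x^2 - (130/3)x - 42


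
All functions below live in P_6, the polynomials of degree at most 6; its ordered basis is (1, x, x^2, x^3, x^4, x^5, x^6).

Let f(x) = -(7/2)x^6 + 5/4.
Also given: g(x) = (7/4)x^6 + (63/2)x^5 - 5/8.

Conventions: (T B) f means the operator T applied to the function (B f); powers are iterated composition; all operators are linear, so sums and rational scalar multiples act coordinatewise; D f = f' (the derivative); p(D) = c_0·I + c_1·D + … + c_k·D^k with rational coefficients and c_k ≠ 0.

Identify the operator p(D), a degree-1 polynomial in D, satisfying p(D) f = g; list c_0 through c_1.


p(D) = -(1/2)·I − (3/2)·D, i.e. c_0 = -1/2, c_1 = -3/2

D^0 f = -(7/2)x^6 + 5/4
D^1 f = -21x^5
matching coefficients of g against c_0 f + c_1 Df + … from the top degree down determines the c_i
solution: c_0 = -1/2, c_1 = -3/2


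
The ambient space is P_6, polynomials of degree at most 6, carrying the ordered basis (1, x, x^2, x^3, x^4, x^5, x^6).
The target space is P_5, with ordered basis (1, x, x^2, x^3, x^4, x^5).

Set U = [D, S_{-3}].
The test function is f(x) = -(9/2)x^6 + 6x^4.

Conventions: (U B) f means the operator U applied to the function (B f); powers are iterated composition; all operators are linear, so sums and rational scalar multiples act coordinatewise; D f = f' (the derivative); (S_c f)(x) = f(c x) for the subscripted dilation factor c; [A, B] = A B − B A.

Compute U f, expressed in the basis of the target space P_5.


the image equals g(x) = -26244x^5 + 2592x^3

S_{-3} f = -(6561/2)x^6 + 486x^4
D S_{-3} f = -19683x^5 + 1944x^3
D f = -27x^5 + 24x^3
S_{-3} D f = 6561x^5 - 648x^3
[D, S_{-3}] f = -26244x^5 + 2592x^3


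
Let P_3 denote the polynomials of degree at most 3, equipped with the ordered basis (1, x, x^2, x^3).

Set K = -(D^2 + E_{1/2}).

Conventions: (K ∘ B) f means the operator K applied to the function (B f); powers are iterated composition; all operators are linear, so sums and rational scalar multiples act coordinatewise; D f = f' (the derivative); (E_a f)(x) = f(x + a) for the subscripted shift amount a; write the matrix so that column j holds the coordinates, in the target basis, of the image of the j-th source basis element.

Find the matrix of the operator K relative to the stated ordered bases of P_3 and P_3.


image of 1: -1
image of x: -x - 1/2
image of x^2: -x^2 - x - 9/4
image of x^3: -x^3 - (3/2)x^2 - (27/4)x - 1/8
each image's coordinates form column j of the matrix

the matrix is [[-1, -1/2, -9/4, -1/8]; [0, -1, -1, -27/4]; [0, 0, -1, -3/2]; [0, 0, 0, -1]] (rows listed top to bottom)


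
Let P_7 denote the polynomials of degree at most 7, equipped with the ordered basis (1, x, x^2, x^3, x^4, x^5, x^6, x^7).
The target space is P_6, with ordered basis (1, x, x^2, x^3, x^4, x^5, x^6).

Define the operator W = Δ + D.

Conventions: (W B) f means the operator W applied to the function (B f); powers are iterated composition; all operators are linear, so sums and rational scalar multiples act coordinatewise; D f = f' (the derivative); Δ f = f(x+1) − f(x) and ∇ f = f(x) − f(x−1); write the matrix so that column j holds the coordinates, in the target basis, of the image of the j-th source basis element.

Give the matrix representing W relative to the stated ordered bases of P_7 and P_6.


the matrix is [[0, 2, 1, 1, 1, 1, 1, 1]; [0, 0, 4, 3, 4, 5, 6, 7]; [0, 0, 0, 6, 6, 10, 15, 21]; [0, 0, 0, 0, 8, 10, 20, 35]; [0, 0, 0, 0, 0, 10, 15, 35]; [0, 0, 0, 0, 0, 0, 12, 21]; [0, 0, 0, 0, 0, 0, 0, 14]] (rows listed top to bottom)

image of 1: 0
image of x: 2
image of x^2: 4x + 1
image of x^3: 6x^2 + 3x + 1
image of x^4: 8x^3 + 6x^2 + 4x + 1
image of x^5: 10x^4 + 10x^3 + 10x^2 + 5x + 1
image of x^6: 12x^5 + 15x^4 + 20x^3 + 15x^2 + 6x + 1
image of x^7: 14x^6 + 21x^5 + 35x^4 + 35x^3 + 21x^2 + 7x + 1
each image's coordinates form column j of the matrix


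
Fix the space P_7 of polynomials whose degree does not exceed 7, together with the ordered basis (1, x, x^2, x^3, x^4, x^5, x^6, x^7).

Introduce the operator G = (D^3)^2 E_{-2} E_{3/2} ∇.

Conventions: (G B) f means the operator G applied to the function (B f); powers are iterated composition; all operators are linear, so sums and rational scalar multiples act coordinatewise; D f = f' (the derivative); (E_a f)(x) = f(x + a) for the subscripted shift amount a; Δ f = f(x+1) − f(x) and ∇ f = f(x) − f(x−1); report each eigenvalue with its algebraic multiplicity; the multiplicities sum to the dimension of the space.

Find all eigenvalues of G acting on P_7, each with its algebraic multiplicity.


image of 1: 0
image of x: 0
image of x^2: 0
image of x^3: 0
image of x^4: 0
image of x^5: 0
image of x^6: 0
image of x^7: 5040
the matrix is upper triangular; its diagonal is (0, 0, 0, 0, 0, 0, 0, 0)
for a triangular matrix the eigenvalues are the diagonal entries, with algebraic multiplicity their repetition count

λ = 0 (multiplicity 8)


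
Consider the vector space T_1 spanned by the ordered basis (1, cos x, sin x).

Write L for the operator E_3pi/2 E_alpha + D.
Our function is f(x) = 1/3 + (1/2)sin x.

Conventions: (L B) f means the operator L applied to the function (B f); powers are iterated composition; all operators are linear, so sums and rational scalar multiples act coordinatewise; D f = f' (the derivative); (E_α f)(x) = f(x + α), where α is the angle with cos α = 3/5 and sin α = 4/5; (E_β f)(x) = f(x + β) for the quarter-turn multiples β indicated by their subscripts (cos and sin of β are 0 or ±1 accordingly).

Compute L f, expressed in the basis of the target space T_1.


the result is g(x) = 1/3 + (1/5)cos x + (2/5)sin x

E_alpha f = 1/3 + (2/5)cos x + (3/10)sin x
E_3pi/2 E_alpha f = 1/3 - (3/10)cos x + (2/5)sin x
D f = (1/2)cos x
(E_3pi/2 E_alpha + D) f = 1/3 + (1/5)cos x + (2/5)sin x


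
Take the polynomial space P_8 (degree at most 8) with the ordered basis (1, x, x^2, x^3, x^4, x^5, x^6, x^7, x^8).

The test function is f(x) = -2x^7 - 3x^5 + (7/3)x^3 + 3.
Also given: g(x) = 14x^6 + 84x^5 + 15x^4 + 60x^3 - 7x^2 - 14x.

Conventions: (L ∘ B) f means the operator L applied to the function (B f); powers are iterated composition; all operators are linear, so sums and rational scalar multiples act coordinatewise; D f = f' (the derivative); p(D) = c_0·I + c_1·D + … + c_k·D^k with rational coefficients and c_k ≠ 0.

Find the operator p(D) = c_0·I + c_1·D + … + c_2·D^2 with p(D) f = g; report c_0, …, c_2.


D^0 f = -2x^7 - 3x^5 + (7/3)x^3 + 3
D^1 f = -14x^6 - 15x^4 + 7x^2
D^2 f = -84x^5 - 60x^3 + 14x
matching coefficients of g against c_0 f + c_1 Df + … from the top degree down determines the c_i
solution: c_0 = 0, c_1 = -1, c_2 = -1

p(D) = -D − D^2, i.e. c_0 = 0, c_1 = -1, c_2 = -1


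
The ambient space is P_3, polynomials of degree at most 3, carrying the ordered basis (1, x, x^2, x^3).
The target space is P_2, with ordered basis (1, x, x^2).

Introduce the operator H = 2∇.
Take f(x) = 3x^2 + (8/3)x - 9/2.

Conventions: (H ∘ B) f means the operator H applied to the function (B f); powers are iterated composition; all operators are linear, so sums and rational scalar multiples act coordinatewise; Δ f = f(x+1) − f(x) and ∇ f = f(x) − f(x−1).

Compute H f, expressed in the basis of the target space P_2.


the result is g(x) = 12x - 2/3

∇ f = 6x - 1/3
(2∇) f = 12x - 2/3


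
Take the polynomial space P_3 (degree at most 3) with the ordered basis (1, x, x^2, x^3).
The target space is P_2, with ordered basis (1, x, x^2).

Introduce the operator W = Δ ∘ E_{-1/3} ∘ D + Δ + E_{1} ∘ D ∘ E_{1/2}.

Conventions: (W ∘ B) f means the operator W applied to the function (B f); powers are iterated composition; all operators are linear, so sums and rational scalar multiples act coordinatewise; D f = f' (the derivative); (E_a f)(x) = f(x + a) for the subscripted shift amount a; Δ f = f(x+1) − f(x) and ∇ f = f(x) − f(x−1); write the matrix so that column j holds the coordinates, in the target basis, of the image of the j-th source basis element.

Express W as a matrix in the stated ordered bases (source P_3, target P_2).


the matrix is [[0, 2, 6, 35/4]; [0, 0, 4, 18]; [0, 0, 0, 6]] (rows listed top to bottom)

image of 1: 0
image of x: 2
image of x^2: 4x + 6
image of x^3: 6x^2 + 18x + 35/4
each image's coordinates form column j of the matrix


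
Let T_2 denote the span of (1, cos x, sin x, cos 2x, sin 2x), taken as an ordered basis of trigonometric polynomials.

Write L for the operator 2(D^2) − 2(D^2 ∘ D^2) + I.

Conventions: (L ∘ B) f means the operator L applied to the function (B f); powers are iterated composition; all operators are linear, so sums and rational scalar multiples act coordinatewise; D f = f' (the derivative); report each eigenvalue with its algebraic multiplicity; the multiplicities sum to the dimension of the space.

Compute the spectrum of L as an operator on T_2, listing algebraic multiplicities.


λ = -39 (multiplicity 2), λ = -3 (multiplicity 2), λ = 1 (multiplicity 1)

image of 1: 1
image of cos x: -3cos x
image of sin x: -3sin x
image of cos 2x: -39cos 2x
image of sin 2x: -39sin 2x
the matrix is diagonal; its diagonal is (1, -3, -3, -39, -39)
for a triangular matrix the eigenvalues are the diagonal entries, with algebraic multiplicity their repetition count


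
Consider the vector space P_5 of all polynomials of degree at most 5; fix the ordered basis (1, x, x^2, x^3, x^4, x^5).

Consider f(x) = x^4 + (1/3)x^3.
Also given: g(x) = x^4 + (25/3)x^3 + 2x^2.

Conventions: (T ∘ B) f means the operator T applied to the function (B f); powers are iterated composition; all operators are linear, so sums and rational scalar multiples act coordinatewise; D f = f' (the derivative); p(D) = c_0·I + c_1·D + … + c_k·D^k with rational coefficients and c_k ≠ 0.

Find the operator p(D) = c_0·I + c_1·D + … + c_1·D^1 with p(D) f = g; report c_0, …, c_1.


D^0 f = x^4 + (1/3)x^3
D^1 f = 4x^3 + x^2
matching coefficients of g against c_0 f + c_1 Df + … from the top degree down determines the c_i
solution: c_0 = 1, c_1 = 2

c_0 = 1, c_1 = 2


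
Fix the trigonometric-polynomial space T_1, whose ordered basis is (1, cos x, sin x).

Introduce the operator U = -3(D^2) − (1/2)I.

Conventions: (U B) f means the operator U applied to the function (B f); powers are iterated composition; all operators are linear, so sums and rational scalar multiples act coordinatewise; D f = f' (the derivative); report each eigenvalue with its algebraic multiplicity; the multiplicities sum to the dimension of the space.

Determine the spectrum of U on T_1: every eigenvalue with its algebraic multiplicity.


image of 1: -1/2
image of cos x: (5/2)cos x
image of sin x: (5/2)sin x
the matrix is diagonal; its diagonal is (-1/2, 5/2, 5/2)
for a triangular matrix the eigenvalues are the diagonal entries, with algebraic multiplicity their repetition count

λ = -1/2 (multiplicity 1), λ = 5/2 (multiplicity 2)


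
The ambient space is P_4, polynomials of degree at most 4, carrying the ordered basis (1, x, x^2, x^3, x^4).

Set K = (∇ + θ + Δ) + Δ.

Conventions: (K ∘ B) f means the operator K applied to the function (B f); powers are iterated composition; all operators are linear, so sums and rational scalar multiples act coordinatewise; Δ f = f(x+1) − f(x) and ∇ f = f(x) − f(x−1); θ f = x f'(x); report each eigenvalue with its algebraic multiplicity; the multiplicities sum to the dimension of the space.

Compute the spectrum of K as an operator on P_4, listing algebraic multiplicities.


λ = 0 (multiplicity 1), λ = 1 (multiplicity 1), λ = 2 (multiplicity 1), λ = 3 (multiplicity 1), λ = 4 (multiplicity 1)

image of 1: 0
image of x: x + 3
image of x^2: 2x^2 + 6x + 1
image of x^3: 3x^3 + 9x^2 + 3x + 3
image of x^4: 4x^4 + 12x^3 + 6x^2 + 12x + 1
the matrix is upper triangular; its diagonal is (0, 1, 2, 3, 4)
for a triangular matrix the eigenvalues are the diagonal entries, with algebraic multiplicity their repetition count
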